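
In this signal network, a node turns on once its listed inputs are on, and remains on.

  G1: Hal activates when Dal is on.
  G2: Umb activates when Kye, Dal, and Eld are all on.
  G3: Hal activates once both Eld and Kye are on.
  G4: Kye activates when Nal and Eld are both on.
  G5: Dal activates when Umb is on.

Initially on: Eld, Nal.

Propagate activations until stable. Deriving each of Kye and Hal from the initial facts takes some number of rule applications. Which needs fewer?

Kye

Kye: G4: Nal and Eld on → Kye on. [1 rule application]
Hal: G4: Nal and Eld on → Kye on. G3: Eld and Kye on → Hal on. [2 rule applications]
Kye needs fewer.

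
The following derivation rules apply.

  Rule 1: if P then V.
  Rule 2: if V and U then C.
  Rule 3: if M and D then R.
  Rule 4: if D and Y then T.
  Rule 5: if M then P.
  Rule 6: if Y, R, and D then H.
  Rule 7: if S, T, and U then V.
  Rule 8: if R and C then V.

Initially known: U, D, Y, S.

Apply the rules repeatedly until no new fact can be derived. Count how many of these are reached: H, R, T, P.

1

From D and Y, Rule 4 gives T.
H would need Y, R, and D (Rule 6), but R is never established.
R would need M and D (Rule 3), but M is never established.
T: reached.
P would need M (Rule 5), but M is never established.
Reached: T — 1 of the 4.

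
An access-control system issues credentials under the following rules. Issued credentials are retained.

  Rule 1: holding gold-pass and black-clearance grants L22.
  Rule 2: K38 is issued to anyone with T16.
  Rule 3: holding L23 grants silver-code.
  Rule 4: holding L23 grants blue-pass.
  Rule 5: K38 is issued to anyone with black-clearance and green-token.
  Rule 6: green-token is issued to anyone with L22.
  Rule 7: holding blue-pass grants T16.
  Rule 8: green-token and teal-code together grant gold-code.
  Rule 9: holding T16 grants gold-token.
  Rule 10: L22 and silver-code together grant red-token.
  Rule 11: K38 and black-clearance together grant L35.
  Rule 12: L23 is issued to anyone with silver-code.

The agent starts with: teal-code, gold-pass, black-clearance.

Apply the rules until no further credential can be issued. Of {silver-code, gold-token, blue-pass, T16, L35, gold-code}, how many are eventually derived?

Holding gold-pass and black-clearance grants L22 (Rule 1).
Holding L22 grants green-token (Rule 6).
Holding black-clearance and green-token grants K38 (Rule 5).
Holding green-token and teal-code grants gold-code (Rule 8).
Holding K38 and black-clearance grants L35 (Rule 11).
silver-code would need L23 (Rule 3), but L23 is never granted.
gold-token would need T16 (Rule 9), but T16 is never granted.
blue-pass would need L23 (Rule 4), but L23 is never granted.
T16 would need blue-pass (Rule 7), but blue-pass is never granted.
L35: reached.
gold-code: reached.
Reached: L35 and gold-code — 2 of the 6.

2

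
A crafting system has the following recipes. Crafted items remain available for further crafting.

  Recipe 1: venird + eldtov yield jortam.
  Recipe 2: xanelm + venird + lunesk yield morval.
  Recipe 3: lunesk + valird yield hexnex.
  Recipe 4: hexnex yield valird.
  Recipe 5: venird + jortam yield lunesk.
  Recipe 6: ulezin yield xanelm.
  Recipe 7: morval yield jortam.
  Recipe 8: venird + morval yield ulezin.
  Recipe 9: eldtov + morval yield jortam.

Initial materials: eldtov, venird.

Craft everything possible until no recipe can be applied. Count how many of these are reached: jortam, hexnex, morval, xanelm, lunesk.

2

venird + eldtov → jortam (Recipe 1).
venird + jortam → lunesk (Recipe 5).
jortam: reached.
hexnex would need lunesk and valird (Recipe 3), but valird is never obtained.
morval would need xanelm, venird, and lunesk (Recipe 2), but xanelm is never obtained.
xanelm would need ulezin (Recipe 6), but ulezin is never obtained.
lunesk: reached.
Reached: jortam and lunesk — 2 of the 5.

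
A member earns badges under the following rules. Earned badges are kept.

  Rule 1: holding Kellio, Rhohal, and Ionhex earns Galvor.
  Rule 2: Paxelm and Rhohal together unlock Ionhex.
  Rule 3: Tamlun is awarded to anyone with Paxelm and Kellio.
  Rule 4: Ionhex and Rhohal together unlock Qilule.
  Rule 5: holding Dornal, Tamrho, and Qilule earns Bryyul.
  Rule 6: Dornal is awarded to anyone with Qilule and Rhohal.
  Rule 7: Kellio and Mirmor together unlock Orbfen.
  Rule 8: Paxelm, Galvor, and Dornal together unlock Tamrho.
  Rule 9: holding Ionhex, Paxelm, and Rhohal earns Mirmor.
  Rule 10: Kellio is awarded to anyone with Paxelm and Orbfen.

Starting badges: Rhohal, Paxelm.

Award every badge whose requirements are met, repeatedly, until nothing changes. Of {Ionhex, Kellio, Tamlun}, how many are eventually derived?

With Paxelm and Rhohal, Ionhex is earned (Rule 2).
Ionhex: reached.
Kellio would need Paxelm and Orbfen (Rule 10), but Orbfen is never earned.
Tamlun would need Paxelm and Kellio (Rule 3), but Kellio is never earned.
Reached: Ionhex — 1 of the 3.

1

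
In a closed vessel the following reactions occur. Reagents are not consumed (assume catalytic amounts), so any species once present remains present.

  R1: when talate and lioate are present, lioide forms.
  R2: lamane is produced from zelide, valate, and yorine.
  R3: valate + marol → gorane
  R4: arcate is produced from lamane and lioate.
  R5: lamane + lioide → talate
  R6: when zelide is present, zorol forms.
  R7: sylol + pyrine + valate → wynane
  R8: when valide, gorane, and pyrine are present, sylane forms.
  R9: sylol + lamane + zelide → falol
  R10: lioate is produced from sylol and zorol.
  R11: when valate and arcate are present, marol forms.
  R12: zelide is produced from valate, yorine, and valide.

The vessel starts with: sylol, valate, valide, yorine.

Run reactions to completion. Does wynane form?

No

wynane would need sylol, pyrine, and valate (R7), but pyrine never forms.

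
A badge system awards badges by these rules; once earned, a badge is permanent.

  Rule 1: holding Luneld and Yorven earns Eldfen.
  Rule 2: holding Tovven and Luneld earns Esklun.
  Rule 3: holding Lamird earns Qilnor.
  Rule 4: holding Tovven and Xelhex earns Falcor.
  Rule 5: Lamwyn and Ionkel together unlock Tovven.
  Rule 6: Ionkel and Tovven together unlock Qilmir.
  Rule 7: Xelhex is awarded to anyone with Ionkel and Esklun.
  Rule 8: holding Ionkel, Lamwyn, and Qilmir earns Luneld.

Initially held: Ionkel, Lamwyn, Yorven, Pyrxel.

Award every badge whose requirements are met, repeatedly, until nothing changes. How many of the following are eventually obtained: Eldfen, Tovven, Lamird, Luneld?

3

With Lamwyn and Ionkel, Tovven is earned (Rule 5).
With Ionkel and Tovven, Qilmir is earned (Rule 6).
With Ionkel, Lamwyn, and Qilmir, Luneld is earned (Rule 8).
With Luneld and Yorven, Eldfen is earned (Rule 1).
Eldfen: reached.
Tovven: reached.
No rule produces Lamird, and it is not given.
Luneld: reached.
Reached: Eldfen, Tovven, and Luneld — 3 of the 4.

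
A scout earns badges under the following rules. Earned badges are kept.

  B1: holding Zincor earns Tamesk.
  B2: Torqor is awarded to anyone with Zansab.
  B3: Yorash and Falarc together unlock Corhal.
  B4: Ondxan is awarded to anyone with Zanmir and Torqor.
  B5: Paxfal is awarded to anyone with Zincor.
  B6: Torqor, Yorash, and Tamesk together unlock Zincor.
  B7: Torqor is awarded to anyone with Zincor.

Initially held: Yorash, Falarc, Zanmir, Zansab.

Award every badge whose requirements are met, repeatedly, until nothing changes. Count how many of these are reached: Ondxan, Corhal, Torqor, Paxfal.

3

With Zansab, Torqor is earned (B2).
With Yorash and Falarc, Corhal is earned (B3).
With Zanmir and Torqor, Ondxan is earned (B4).
Ondxan: reached.
Corhal: reached.
Torqor: reached.
Paxfal would need Zincor (B5), but Zincor is never earned.
Reached: Ondxan, Corhal, and Torqor — 3 of the 4.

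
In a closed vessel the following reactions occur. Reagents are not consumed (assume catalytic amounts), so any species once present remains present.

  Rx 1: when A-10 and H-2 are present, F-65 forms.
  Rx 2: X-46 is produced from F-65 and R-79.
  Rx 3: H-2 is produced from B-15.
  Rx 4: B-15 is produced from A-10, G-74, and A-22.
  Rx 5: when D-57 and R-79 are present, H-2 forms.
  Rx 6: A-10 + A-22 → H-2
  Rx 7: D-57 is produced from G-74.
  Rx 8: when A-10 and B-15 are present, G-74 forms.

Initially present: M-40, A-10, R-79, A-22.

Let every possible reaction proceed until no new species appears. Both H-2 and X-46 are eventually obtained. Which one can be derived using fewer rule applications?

H-2: A-10 and A-22 present → H-2 forms (Rx 6). [1 rule application]
X-46: A-10 and A-22 present → H-2 forms (Rx 6). A-10 and H-2 present → F-65 forms (Rx 1). F-65 and R-79 present → X-46 forms (Rx 2). [3 rule applications]
H-2 needs fewer.

H-2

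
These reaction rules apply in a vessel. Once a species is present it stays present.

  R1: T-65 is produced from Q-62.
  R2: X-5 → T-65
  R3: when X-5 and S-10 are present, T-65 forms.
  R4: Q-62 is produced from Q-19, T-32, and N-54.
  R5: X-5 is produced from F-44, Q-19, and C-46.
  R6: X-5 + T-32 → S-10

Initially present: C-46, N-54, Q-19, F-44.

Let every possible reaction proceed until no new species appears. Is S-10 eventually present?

S-10 would need X-5 and T-32 (R6), but T-32 never forms.

No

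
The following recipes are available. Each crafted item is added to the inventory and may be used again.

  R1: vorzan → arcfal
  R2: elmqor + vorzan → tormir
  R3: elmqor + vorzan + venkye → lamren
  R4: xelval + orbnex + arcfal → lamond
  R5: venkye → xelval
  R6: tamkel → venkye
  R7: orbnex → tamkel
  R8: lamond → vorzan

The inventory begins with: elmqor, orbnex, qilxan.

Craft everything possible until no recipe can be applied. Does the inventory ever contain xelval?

Using R7, orbnex makes tamkel.
tamkel → venkye (R6).
Using R5, venkye makes xelval.

Yes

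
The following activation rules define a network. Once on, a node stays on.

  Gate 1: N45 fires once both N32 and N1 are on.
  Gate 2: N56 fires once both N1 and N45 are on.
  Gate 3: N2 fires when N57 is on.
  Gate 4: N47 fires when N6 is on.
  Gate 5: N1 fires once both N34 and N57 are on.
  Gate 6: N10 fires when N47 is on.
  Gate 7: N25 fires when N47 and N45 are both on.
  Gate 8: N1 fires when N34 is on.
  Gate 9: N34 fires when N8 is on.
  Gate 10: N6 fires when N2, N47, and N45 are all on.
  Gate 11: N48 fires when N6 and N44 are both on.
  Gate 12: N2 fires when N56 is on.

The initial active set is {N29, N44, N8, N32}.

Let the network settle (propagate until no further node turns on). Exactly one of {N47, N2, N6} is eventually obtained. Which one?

Gate 9: N8 on → N34 on.
N34 is on, so N1 fires (Gate 8).
Gate 1: N32 and N1 on → N45 on.
Gate 2: N1 and N45 on → N56 on.
Gate 12: N56 on → N2 on.
N6 would need N2, N47, and N45 (Gate 10), but N47 never turns on. N47 would need N6 (Gate 4), but N6 never turns on.

N2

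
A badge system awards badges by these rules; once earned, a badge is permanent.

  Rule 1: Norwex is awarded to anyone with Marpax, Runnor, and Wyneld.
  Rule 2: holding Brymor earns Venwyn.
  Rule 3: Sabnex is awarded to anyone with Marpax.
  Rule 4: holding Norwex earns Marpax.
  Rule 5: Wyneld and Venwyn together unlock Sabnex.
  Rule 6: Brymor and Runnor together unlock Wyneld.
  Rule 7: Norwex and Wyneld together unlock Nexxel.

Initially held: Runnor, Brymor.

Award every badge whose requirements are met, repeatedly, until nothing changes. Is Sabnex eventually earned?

Yes

With Brymor and Runnor, Wyneld is earned (Rule 6).
With Brymor, Venwyn is earned (Rule 2).
With Wyneld and Venwyn, Sabnex is earned (Rule 5).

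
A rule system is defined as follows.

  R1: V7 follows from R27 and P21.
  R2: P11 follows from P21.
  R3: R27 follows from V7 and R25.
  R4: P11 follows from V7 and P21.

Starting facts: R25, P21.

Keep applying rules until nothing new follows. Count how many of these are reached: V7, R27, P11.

P21 holds, so P11 follows (R2).
V7 would need R27 and P21 (R1), but R27 is never established.
R27 would need V7 and R25 (R3), but V7 is never established.
P11: reached.
Reached: P11 — 1 of the 3.

1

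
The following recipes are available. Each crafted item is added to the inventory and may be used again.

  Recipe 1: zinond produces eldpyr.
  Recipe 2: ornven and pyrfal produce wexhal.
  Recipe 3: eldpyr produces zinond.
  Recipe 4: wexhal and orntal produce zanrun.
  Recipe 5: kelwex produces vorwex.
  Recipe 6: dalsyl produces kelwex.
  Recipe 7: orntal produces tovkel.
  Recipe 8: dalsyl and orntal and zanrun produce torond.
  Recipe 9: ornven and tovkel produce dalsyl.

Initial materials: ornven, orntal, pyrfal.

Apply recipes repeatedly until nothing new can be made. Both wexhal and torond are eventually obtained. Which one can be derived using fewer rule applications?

wexhal: Using Recipe 2, ornven and pyrfal make wexhal. [1 rule application]
torond: Using Recipe 2, ornven and pyrfal make wexhal. orntal → tovkel (Recipe 7). ornven and tovkel → dalsyl (Recipe 9). Using Recipe 4, wexhal and orntal make zanrun. dalsyl and orntal and zanrun → torond (Recipe 8). [5 rule applications]
wexhal needs fewer.

wexhal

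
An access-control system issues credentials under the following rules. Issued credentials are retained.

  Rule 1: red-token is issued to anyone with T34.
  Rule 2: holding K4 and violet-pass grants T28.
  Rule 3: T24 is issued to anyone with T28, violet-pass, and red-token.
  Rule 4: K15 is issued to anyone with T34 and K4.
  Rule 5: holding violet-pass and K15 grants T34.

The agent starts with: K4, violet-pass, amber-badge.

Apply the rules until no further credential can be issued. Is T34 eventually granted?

T34 would need violet-pass and K15 (Rule 5), but K15 is never granted.

No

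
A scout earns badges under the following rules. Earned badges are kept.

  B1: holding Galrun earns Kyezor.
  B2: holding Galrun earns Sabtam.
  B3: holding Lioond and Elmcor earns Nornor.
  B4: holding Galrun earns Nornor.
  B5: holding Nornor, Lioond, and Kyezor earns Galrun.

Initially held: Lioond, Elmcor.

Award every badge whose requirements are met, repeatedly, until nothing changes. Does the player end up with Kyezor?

No

Kyezor would need Galrun (B1), but Galrun is never earned.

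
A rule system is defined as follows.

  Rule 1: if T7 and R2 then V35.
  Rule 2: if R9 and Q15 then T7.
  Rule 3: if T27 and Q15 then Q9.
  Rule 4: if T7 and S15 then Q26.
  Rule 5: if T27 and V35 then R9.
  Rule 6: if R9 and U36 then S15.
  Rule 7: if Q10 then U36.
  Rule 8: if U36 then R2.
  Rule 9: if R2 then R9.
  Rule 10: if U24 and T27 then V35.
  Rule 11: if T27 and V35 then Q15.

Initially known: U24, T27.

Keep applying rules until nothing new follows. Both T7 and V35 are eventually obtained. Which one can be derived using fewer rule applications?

V35

V35: From U24 and T27, Rule 10 gives V35. [1 rule application]
T7: U24 and T27 hold, so V35 follows (Rule 10). T27 and V35 hold, so Q15 follows (Rule 11). T27 and V35 hold, so R9 follows (Rule 5). From R9 and Q15, Rule 2 gives T7. [4 rule applications]
V35 needs fewer.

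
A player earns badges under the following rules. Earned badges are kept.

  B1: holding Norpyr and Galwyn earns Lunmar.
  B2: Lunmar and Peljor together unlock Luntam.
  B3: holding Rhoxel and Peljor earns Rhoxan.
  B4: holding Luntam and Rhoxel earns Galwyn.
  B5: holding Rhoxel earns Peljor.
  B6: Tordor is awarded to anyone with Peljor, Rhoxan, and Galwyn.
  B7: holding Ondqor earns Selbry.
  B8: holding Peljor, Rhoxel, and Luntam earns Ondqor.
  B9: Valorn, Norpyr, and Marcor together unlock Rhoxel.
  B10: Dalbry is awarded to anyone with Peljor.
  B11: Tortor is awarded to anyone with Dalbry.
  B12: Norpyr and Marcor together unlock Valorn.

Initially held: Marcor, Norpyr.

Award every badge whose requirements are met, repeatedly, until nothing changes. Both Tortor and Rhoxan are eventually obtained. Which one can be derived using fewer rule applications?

Rhoxan: With Norpyr and Marcor, Valorn is earned (B12). With Valorn, Norpyr, and Marcor, Rhoxel is earned (B9). With Rhoxel, Peljor is earned (B5). With Rhoxel and Peljor, Rhoxan is earned (B3). [4 rule applications]
Tortor: With Norpyr and Marcor, Valorn is earned (B12). With Valorn, Norpyr, and Marcor, Rhoxel is earned (B9). With Rhoxel, Peljor is earned (B5). With Peljor, Dalbry is earned (B10). With Dalbry, Tortor is earned (B11). [5 rule applications]
Rhoxan needs fewer.

Rhoxan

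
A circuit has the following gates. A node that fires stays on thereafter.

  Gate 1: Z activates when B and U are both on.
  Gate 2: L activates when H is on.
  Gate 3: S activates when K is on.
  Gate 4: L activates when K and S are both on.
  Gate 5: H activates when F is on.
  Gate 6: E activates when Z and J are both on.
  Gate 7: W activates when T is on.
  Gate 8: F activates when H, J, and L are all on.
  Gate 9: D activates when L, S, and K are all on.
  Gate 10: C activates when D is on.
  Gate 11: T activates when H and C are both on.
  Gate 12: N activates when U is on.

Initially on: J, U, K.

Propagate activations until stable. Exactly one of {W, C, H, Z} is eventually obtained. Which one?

C

K is on, so S activates (Gate 3).
Gate 4: K and S on → L on.
Gate 9: L, S, and K on → D on.
D is on, so C activates (Gate 10).
W would need T (Gate 7), but T never turns on. Z would need B and U (Gate 1), but B never turns on. H would need F (Gate 5), but F never turns on.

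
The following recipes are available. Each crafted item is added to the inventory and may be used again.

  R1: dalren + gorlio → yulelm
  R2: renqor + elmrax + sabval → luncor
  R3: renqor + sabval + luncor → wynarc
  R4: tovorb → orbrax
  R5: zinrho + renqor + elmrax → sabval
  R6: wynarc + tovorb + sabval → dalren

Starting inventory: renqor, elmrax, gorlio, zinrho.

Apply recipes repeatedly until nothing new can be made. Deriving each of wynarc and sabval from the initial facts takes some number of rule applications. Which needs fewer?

sabval: Using R5, zinrho, renqor, and elmrax make sabval. [1 rule application]
wynarc: zinrho + renqor + elmrax → sabval (R5). renqor + elmrax + sabval → luncor (R2). renqor + sabval + luncor → wynarc (R3). [3 rule applications]
sabval needs fewer.

sabval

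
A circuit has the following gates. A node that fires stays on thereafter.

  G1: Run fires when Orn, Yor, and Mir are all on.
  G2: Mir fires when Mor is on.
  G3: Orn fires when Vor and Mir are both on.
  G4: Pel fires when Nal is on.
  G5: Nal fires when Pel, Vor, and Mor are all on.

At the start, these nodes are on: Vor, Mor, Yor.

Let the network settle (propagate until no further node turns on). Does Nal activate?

Nal would need Pel, Vor, and Mor (G5), but Pel never turns on.

No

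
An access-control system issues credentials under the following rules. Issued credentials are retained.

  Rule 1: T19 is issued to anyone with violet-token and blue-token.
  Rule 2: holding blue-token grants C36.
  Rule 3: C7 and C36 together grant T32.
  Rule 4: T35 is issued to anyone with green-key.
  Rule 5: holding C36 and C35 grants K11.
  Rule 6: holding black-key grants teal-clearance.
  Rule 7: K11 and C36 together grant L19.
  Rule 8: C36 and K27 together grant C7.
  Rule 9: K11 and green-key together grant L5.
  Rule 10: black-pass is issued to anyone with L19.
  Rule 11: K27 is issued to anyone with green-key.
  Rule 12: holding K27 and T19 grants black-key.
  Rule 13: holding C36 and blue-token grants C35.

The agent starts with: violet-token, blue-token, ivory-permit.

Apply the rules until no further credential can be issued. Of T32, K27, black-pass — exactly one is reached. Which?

Holding blue-token grants C36 (Rule 2).
Holding C36 and blue-token grants C35 (Rule 13).
Holding C36 and C35 grants K11 (Rule 5).
Holding K11 and C36 grants L19 (Rule 7).
Holding L19 grants black-pass (Rule 10).
T32 would need C7 and C36 (Rule 3), but C7 is never granted. K27 would need green-key (Rule 11), but green-key is never granted.

black-pass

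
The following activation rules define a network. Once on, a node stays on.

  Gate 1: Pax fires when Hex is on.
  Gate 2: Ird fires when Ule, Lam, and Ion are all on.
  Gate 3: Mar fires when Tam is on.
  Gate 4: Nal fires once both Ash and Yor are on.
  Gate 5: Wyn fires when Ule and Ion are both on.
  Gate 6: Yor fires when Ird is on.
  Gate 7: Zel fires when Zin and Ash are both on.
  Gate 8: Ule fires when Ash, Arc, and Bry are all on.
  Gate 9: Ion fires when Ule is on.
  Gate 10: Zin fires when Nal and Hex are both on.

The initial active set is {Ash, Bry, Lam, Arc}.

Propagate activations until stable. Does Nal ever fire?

Ash, Arc, and Bry are on, so Ule fires (Gate 8).
Ule is on, so Ion fires (Gate 9).
Gate 2: Ule, Lam, and Ion on → Ird on.
Gate 6: Ird on → Yor on.
Ash and Yor are on, so Nal fires (Gate 4).

Yes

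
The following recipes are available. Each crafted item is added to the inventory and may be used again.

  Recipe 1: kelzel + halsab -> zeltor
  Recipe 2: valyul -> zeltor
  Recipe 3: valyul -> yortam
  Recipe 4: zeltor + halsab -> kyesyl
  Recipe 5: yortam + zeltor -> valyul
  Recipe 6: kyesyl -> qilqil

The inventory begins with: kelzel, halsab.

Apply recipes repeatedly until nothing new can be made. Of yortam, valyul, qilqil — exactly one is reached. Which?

kelzel + halsab -> zeltor (Recipe 1).
zeltor + halsab -> kyesyl (Recipe 4).
Using Recipe 6, kyesyl makes qilqil.
valyul would need yortam and zeltor (Recipe 5), but yortam is never obtained. yortam would need valyul (Recipe 3), but valyul is never obtained.

qilqil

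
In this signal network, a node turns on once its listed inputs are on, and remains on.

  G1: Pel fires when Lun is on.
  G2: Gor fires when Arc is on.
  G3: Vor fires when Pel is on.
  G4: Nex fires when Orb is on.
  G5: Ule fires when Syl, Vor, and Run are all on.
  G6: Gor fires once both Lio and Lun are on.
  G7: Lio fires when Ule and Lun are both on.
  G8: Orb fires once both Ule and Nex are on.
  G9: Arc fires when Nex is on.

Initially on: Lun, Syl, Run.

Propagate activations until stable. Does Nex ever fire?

Nex would need Orb (G4), but Orb never turns on.

No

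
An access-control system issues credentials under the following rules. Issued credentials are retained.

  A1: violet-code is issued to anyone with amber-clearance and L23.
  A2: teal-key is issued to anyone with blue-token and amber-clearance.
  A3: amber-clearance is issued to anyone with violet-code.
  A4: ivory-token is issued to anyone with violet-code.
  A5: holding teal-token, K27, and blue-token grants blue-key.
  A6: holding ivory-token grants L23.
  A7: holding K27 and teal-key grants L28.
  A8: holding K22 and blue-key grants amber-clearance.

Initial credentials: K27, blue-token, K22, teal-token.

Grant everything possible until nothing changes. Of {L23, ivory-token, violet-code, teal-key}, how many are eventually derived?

Holding teal-token, K27, and blue-token grants blue-key (A5).
Holding K22 and blue-key grants amber-clearance (A8).
Holding blue-token and amber-clearance grants teal-key (A2).
L23 would need ivory-token (A6), but ivory-token is never granted.
ivory-token would need violet-code (A4), but violet-code is never granted.
violet-code would need amber-clearance and L23 (A1), but L23 is never granted.
teal-key: reached.
Reached: teal-key — 1 of the 4.

1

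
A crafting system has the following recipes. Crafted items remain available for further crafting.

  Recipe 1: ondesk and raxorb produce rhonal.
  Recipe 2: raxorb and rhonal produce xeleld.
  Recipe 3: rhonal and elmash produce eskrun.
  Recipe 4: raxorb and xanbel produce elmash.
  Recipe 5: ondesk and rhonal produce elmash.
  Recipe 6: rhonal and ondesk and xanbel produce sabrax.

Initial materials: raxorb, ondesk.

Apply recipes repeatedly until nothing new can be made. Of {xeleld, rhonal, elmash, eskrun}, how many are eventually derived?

ondesk and raxorb → rhonal (Recipe 1).
raxorb and rhonal → xeleld (Recipe 2).
ondesk and rhonal → elmash (Recipe 5).
rhonal and elmash → eskrun (Recipe 3).
xeleld: reached.
rhonal: reached.
elmash: reached.
eskrun: reached.
All 4 are reached.

4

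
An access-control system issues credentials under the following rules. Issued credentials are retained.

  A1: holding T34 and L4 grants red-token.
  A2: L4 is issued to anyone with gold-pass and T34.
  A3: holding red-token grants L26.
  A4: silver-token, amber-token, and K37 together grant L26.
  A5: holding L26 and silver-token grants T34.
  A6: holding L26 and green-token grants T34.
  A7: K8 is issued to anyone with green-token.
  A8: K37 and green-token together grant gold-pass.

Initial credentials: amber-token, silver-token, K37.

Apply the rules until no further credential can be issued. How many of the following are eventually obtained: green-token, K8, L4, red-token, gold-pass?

No rule produces green-token, and it is not given.
K8 would need green-token (A7), but green-token is never granted.
L4 would need gold-pass and T34 (A2), but gold-pass is never granted.
red-token would need T34 and L4 (A1), but L4 is never granted.
gold-pass would need K37 and green-token (A8), but green-token is never granted.
None of the 5 are reached.

0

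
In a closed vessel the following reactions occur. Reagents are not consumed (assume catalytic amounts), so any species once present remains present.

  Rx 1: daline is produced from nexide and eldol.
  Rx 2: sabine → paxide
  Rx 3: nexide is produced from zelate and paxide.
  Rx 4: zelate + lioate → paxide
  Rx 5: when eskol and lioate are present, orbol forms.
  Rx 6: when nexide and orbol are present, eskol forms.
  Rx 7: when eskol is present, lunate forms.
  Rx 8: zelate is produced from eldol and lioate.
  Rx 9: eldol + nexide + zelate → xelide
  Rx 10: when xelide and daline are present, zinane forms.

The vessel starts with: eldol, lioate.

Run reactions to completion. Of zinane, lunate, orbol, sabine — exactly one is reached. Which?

eldol and lioate present → zelate forms (Rx 8).
zelate and lioate present → paxide forms (Rx 4).
zelate and paxide present → nexide forms (Rx 3).
nexide and eldol present → daline forms (Rx 1).
eldol, nexide, and zelate present → xelide forms (Rx 9).
xelide and daline present → zinane forms (Rx 10).
orbol would need eskol and lioate (Rx 5), but eskol never forms. lunate would need eskol (Rx 7), but eskol never forms. No rule produces sabine, and it is not given.

zinane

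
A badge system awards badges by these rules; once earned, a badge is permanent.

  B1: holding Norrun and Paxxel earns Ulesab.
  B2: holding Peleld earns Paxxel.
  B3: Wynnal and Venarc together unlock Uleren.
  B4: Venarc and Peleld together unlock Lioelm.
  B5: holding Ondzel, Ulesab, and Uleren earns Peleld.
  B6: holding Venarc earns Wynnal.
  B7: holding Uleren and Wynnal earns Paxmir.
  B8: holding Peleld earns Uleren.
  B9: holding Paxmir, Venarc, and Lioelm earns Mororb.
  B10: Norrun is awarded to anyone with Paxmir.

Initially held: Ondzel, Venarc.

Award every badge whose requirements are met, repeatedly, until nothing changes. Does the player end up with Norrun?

With Venarc, Wynnal is earned (B6).
With Wynnal and Venarc, Uleren is earned (B3).
With Uleren and Wynnal, Paxmir is earned (B7).
With Paxmir, Norrun is earned (B10).

Yes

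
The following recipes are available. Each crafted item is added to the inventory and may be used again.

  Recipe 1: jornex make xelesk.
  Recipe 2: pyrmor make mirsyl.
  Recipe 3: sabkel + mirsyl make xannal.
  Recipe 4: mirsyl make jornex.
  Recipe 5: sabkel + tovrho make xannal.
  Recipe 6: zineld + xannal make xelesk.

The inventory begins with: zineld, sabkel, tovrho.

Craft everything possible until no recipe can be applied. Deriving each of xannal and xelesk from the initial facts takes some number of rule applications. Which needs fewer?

xannal

xannal: Using Recipe 5, sabkel and tovrho make xannal. [1 rule application]
xelesk: Using Recipe 5, sabkel and tovrho make xannal. zineld + xannal → xelesk (Recipe 6). [2 rule applications]
xannal needs fewer.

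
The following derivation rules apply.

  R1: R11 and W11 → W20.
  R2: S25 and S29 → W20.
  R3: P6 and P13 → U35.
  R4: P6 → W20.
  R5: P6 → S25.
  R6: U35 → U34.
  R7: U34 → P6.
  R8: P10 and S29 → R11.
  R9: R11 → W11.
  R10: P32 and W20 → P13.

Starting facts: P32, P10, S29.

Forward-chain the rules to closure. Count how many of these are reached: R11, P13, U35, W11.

P10 and S29 hold, so R11 follows (R8).
R11 holds, so W11 follows (R9).
From R11 and W11, R1 gives W20.
P32 and W20 hold, so P13 follows (R10).
R11: reached.
P13: reached.
U35 would need P6 and P13 (R3), but P6 is never established.
W11: reached.
Reached: R11, P13, and W11 — 3 of the 4.

3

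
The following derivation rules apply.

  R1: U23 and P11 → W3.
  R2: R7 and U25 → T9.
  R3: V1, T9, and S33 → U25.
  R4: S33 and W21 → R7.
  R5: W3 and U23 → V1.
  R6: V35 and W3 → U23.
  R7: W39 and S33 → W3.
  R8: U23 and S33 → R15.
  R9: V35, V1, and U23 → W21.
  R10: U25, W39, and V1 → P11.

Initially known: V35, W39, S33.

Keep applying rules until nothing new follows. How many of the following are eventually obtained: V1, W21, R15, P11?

From W39 and S33, R7 gives W3.
V35 and W3 hold, so U23 follows (R6).
From U23 and S33, R8 gives R15.
From W3 and U23, R5 gives V1.
From V35, V1, and U23, R9 gives W21.
V1: reached.
W21: reached.
R15: reached.
P11 would need U25, W39, and V1 (R10), but U25 is never established.
Reached: V1, W21, and R15 — 3 of the 4.

3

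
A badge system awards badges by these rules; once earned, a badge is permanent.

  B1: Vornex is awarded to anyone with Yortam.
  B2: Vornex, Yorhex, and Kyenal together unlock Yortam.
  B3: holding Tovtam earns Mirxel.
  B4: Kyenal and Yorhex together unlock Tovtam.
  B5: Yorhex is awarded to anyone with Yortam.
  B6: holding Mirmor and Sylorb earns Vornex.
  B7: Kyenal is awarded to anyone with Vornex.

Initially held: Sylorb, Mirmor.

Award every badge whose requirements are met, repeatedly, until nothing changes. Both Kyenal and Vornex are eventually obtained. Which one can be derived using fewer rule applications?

Vornex

Vornex: With Mirmor and Sylorb, Vornex is earned (B6). [1 rule application]
Kyenal: With Mirmor and Sylorb, Vornex is earned (B6). With Vornex, Kyenal is earned (B7). [2 rule applications]
Vornex needs fewer.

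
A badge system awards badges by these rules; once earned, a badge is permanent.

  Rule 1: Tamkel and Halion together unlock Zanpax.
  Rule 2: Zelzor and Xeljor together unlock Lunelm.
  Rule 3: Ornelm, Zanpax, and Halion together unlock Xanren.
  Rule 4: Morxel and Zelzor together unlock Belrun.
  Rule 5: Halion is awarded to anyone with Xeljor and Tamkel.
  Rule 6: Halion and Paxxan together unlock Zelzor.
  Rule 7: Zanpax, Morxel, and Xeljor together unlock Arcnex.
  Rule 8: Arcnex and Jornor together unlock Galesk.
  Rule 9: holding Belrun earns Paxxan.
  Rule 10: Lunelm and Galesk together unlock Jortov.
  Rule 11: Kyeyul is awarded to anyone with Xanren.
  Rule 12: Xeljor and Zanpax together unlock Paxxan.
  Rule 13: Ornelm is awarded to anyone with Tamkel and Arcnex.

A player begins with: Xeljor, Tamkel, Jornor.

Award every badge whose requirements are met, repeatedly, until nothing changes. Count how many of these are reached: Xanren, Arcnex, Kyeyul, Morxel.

Xanren would need Ornelm, Zanpax, and Halion (Rule 3), but Ornelm is never earned.
Arcnex would need Zanpax, Morxel, and Xeljor (Rule 7), but Morxel is never earned.
Kyeyul would need Xanren (Rule 11), but Xanren is never earned.
No rule produces Morxel, and it is not given.
None of the 4 are reached.

0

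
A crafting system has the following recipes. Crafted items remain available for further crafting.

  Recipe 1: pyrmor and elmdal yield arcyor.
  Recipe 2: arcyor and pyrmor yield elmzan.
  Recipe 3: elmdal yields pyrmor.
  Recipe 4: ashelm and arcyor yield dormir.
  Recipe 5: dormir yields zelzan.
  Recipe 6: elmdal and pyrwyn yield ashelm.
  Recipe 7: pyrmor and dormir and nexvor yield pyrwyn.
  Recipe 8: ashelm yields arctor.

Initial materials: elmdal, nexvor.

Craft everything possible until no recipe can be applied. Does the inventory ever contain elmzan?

Yes

elmdal → pyrmor (Recipe 3).
pyrmor and elmdal → arcyor (Recipe 1).
arcyor and pyrmor → elmzan (Recipe 2).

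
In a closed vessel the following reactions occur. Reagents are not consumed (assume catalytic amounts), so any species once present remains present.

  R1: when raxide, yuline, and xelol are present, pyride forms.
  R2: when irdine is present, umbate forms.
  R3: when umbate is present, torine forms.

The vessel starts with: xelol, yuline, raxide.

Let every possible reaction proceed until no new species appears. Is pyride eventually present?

Yes

raxide, yuline, and xelol present → pyride forms (R1).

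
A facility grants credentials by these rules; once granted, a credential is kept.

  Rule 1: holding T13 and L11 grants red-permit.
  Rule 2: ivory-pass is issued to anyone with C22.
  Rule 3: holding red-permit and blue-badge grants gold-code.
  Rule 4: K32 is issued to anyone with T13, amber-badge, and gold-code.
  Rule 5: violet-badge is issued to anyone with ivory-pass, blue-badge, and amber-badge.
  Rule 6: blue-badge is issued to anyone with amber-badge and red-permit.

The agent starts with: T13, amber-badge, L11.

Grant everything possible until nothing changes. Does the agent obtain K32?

Yes

Holding T13 and L11 grants red-permit (Rule 1).
Holding amber-badge and red-permit grants blue-badge (Rule 6).
Holding red-permit and blue-badge grants gold-code (Rule 3).
Holding T13, amber-badge, and gold-code grants K32 (Rule 4).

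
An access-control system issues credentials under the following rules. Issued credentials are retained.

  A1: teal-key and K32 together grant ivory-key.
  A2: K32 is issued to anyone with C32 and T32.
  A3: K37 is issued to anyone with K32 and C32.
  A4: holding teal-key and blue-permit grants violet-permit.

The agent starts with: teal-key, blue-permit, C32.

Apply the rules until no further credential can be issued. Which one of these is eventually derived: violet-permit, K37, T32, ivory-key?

Holding teal-key and blue-permit grants violet-permit (A4).
K37 would need K32 and C32 (A3), but K32 is never granted. ivory-key would need teal-key and K32 (A1), but K32 is never granted. No rule produces T32, and it is not given.

violet-permit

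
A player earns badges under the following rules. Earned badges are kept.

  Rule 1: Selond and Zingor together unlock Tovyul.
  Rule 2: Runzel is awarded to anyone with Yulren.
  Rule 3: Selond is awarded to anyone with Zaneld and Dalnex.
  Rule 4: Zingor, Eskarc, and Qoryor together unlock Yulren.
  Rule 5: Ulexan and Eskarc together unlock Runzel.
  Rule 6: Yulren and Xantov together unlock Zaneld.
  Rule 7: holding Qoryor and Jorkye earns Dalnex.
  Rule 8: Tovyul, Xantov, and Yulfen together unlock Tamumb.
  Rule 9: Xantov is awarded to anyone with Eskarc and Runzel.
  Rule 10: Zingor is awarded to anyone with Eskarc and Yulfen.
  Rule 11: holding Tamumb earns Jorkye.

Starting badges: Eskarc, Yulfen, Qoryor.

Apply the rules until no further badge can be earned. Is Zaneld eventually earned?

With Eskarc and Yulfen, Zingor is earned (Rule 10).
With Zingor, Eskarc, and Qoryor, Yulren is earned (Rule 4).
With Yulren, Runzel is earned (Rule 2).
With Eskarc and Runzel, Xantov is earned (Rule 9).
With Yulren and Xantov, Zaneld is earned (Rule 6).

Yes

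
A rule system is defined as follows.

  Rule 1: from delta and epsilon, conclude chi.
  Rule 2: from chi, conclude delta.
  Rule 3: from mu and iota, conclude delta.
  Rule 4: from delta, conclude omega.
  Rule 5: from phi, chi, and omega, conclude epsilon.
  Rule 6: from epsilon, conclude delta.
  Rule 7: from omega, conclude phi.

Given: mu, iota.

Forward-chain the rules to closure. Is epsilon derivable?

No

epsilon would need phi, chi, and omega (Rule 5), but chi is never established.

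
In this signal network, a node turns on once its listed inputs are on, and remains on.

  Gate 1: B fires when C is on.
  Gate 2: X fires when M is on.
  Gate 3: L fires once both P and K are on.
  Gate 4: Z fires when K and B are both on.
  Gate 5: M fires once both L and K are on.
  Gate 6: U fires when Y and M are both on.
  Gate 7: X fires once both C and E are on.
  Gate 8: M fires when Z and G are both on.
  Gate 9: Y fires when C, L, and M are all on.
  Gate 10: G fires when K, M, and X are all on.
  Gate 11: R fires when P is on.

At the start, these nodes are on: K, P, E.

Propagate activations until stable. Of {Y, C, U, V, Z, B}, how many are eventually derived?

0

Y would need C, L, and M (Gate 9), but C never turns on.
No rule produces C, and it is not given.
U would need Y and M (Gate 6), but Y never turns on.
No rule produces V, and it is not given.
Z would need K and B (Gate 4), but B never turns on.
B would need C (Gate 1), but C never turns on.
None of the 6 are reached.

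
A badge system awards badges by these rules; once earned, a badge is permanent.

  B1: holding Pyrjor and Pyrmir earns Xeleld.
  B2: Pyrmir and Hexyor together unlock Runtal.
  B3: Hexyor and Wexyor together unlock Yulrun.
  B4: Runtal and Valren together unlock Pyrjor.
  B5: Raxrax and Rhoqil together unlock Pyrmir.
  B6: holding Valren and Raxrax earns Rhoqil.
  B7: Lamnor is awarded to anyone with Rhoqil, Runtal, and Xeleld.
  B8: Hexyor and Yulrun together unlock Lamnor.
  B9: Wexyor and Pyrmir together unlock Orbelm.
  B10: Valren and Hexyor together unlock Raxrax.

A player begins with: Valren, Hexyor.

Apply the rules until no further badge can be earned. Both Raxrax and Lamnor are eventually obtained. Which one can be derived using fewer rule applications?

Raxrax: With Valren and Hexyor, Raxrax is earned (B10). [1 rule application]
Lamnor: With Valren and Hexyor, Raxrax is earned (B10). With Valren and Raxrax, Rhoqil is earned (B6). With Raxrax and Rhoqil, Pyrmir is earned (B5). With Pyrmir and Hexyor, Runtal is earned (B2). With Runtal and Valren, Pyrjor is earned (B4). With Pyrjor and Pyrmir, Xeleld is earned (B1). With Rhoqil, Runtal, and Xeleld, Lamnor is earned (B7). [7 rule applications]
Raxrax needs fewer.

Raxrax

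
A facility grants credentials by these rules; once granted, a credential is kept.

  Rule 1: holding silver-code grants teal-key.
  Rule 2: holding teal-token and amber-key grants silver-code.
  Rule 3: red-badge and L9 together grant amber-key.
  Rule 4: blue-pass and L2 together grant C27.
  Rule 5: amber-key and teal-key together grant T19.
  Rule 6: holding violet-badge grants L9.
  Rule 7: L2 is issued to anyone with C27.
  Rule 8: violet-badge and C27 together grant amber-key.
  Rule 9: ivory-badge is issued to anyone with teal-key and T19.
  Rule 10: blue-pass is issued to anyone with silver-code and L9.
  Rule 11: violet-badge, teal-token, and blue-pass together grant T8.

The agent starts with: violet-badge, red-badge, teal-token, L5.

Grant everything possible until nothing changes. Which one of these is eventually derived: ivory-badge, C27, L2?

Holding violet-badge grants L9 (Rule 6).
Holding red-badge and L9 grants amber-key (Rule 3).
Holding teal-token and amber-key grants silver-code (Rule 2).
Holding silver-code grants teal-key (Rule 1).
Holding amber-key and teal-key grants T19 (Rule 5).
Holding teal-key and T19 grants ivory-badge (Rule 9).
C27 would need blue-pass and L2 (Rule 4), but L2 is never granted. L2 would need C27 (Rule 7), but C27 is never granted.

ivory-badge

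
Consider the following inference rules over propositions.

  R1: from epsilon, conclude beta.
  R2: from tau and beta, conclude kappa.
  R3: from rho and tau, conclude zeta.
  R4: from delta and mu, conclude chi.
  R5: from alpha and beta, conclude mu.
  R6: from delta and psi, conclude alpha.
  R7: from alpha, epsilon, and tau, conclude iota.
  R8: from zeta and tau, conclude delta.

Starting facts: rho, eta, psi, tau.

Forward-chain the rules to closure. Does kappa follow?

kappa would need tau and beta (R2), but beta is never established.

No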